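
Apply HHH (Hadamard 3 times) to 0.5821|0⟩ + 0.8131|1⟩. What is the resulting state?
0.9866|0⟩ - 0.1633|1⟩

H² = I, so H^3 = H: a single Hadamard. With (a, b) = (0.5821, 0.8131), H gives ((a + b)/√2, (a − b)/√2) = (0.9866, -0.1633).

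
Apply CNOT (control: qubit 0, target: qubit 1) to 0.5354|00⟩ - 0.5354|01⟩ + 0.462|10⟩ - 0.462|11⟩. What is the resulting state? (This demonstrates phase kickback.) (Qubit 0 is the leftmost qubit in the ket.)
0.5354|00⟩ - 0.5354|01⟩ - 0.462|10⟩ + 0.462|11⟩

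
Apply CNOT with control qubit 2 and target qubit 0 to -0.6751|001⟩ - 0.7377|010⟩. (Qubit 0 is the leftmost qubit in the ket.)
-0.7377|010⟩ - 0.6751|101⟩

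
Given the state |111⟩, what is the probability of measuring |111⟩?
1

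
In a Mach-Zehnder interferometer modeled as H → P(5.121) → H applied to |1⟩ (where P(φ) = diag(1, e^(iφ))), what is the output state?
(0.3013 + 0.4588i)|0⟩ + (0.6987 - 0.4588i)|1⟩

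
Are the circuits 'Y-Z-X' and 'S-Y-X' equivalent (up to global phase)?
No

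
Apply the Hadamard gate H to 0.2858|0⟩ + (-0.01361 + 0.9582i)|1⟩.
(0.1925 + 0.6775i)|0⟩ + (0.2117 - 0.6775i)|1⟩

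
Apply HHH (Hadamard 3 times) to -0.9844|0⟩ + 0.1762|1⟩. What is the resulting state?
-0.5715|0⟩ - 0.8207|1⟩

H² = I, so H^3 = H: a single Hadamard. With (a, b) = (-0.9844, 0.1762), H gives ((a + b)/√2, (a − b)/√2) = (-0.5715, -0.8207).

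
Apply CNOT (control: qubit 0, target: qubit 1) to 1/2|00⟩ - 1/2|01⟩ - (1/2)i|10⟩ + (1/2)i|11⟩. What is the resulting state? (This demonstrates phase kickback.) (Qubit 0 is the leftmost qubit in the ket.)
1/2|00⟩ - 1/2|01⟩ + (1/2)i|10⟩ - (1/2)i|11⟩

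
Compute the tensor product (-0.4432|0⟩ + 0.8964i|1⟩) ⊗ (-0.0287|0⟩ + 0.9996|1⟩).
0.01272|00⟩ - 0.443|01⟩ - 0.02573i|10⟩ + 0.896i|11⟩

amp(|b₁b₂…⟩) = product of the factor amplitudes for bits b₁, b₂, …; only kets whose every factor amplitude is nonzero survive.
|00⟩: (-0.4432)(-0.0287) = 0.01272
|01⟩: (-0.4432)(0.9996) = -0.443
|10⟩: (0.8964i)(-0.0287) = -0.02573i
|11⟩: (0.8964i)(0.9996) = 0.896i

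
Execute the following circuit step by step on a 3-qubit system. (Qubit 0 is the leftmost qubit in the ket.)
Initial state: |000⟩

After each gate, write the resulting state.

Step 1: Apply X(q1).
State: |010⟩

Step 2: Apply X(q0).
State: |110⟩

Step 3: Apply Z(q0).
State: -|110⟩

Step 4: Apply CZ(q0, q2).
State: -|110⟩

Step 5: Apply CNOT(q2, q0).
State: -|110⟩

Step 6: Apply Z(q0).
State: |110⟩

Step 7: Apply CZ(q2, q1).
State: |110⟩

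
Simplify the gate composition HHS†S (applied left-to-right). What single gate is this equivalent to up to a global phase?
I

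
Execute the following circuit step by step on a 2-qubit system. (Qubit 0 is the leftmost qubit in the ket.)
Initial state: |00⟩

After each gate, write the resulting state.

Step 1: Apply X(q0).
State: |10⟩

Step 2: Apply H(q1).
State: 1/√2|10⟩ + 1/√2|11⟩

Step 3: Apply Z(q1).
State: 1/√2|10⟩ - 1/√2|11⟩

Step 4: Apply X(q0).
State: 1/√2|00⟩ - 1/√2|01⟩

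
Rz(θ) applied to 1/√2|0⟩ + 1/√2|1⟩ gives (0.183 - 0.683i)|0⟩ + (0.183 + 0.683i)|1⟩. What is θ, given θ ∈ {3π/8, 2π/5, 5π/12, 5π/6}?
5π/6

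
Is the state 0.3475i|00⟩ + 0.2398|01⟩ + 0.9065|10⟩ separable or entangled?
Entangled

Writing the state as a|00⟩ + b|01⟩ + c|10⟩ + d|11⟩, it is a product state iff ad − bc = 0.
Here (a, b, c, d) = (0.3475i, 0.2398, 0.9065, 0): ad − bc = (0.3475i)(0) − (0.2398)(0.9065) = -0.2174 ≠ 0, so the state is entangled.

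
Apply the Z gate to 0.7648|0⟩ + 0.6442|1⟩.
0.7648|0⟩ - 0.6442|1⟩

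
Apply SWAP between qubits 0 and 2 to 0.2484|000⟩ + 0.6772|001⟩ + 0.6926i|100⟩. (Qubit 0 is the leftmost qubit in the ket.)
0.2484|000⟩ + 0.6926i|001⟩ + 0.6772|100⟩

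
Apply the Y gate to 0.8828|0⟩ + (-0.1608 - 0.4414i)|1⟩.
(-0.4414 + 0.1608i)|0⟩ + 0.8828i|1⟩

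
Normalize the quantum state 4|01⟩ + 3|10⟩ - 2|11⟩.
0.7428|01⟩ + 0.5571|10⟩ - 0.3714|11⟩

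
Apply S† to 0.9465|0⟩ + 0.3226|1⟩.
0.9465|0⟩ - 0.3226i|1⟩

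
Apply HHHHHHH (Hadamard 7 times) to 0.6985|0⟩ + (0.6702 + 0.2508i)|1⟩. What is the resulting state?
(0.9678 + 0.1773i)|0⟩ + (0.02001 - 0.1773i)|1⟩

H² = I, so H^7 = H: a single Hadamard. With (a, b) = (0.6985, (0.6702 + 0.2508i)), H gives ((a + b)/√2, (a − b)/√2) = ((0.9678 + 0.1773i), (0.02001 - 0.1773i)).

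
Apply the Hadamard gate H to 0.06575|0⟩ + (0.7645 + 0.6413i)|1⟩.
(0.5871 + 0.4535i)|0⟩ + (-0.4941 - 0.4535i)|1⟩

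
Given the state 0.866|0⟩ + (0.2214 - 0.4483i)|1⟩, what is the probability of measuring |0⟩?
0.75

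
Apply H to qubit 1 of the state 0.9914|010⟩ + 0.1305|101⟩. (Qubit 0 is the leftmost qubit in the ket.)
0.701|000⟩ - 0.701|010⟩ + 0.09228|101⟩ + 0.09228|111⟩

H on qubit 1 mixes each pair of kets that differ only in qubit 1: amplitudes (a, b) of (|…0…⟩, |…1…⟩) become ((a + b)/√2, (a − b)/√2). Kets absent from the input have amplitude 0.
(|000⟩, |010⟩): (a, b) = (0, 0.9914) → (0.701, -0.701)
(|101⟩, |111⟩): (a, b) = (0.1305, 0) → (0.09228, 0.09228)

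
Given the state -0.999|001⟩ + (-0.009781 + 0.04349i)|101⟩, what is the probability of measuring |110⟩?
0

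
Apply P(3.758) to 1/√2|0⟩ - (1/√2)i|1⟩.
1/√2|0⟩ + (-0.4088 + 0.577i)|1⟩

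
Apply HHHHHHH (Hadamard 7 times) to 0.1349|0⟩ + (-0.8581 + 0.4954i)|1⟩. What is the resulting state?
(-0.5114 + 0.3503i)|0⟩ + (0.7022 - 0.3503i)|1⟩

H² = I, so H^7 = H: a single Hadamard. With (a, b) = (0.1349, (-0.8581 + 0.4954i)), H gives ((a + b)/√2, (a − b)/√2) = ((-0.5114 + 0.3503i), (0.7022 - 0.3503i)).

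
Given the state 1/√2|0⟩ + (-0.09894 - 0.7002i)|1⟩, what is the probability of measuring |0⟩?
1/2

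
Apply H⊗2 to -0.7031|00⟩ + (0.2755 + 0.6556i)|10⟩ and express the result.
(-0.2138 + 0.3278i)|00⟩ + (-0.2138 + 0.3278i)|01⟩ + (-0.4893 - 0.3278i)|10⟩ + (-0.4893 - 0.3278i)|11⟩

H⊗2 gives amp(|y⟩) = (1/2) Σ_x (−1)^(x·y) amp(|x⟩), where x·y is the number of positions in which both x and y have a 1.
|00⟩: (-0.7031 + (0.2755 + 0.6556i))/2 = (-0.2138 + 0.3278i)
|01⟩: (-0.7031 + (0.2755 + 0.6556i))/2 = (-0.2138 + 0.3278i)
|10⟩: (-0.7031 - (0.2755 + 0.6556i))/2 = (-0.4893 - 0.3278i)
|11⟩: (-0.7031 - (0.2755 + 0.6556i))/2 = (-0.4893 - 0.3278i)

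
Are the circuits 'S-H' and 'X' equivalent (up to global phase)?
No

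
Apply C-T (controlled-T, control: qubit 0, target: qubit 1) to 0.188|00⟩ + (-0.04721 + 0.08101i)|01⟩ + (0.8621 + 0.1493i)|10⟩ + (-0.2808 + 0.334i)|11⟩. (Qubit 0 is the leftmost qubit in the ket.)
0.188|00⟩ + (-0.04721 + 0.08101i)|01⟩ + (0.8621 + 0.1493i)|10⟩ + (-0.4347 + 0.03762i)|11⟩

C-T leaves the control-|0⟩ kets |00⟩, |01⟩ unchanged and applies T to qubit 1 on the control-|1⟩ pair (|10⟩, |11⟩).
T = [[1, 0], [0, (1/√2 + (1/√2)i)]].
With a = amp(|10⟩) = (0.8621 + 0.1493i) and b = amp(|11⟩) = (-0.2808 + 0.334i):
new amp(|10⟩) = (1)·a = (0.8621 + 0.1493i)
new amp(|11⟩) = (1/√2 + (1/√2)i)·b = (-0.4347 + 0.03762i)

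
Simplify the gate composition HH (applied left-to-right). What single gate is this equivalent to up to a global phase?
I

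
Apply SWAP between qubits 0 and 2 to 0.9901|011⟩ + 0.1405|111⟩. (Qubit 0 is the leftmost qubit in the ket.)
0.9901|110⟩ + 0.1405|111⟩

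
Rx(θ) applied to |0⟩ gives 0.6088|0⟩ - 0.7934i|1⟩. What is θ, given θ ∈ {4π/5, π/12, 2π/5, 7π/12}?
7π/12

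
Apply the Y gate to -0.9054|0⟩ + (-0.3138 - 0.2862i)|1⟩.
(-0.2862 + 0.3138i)|0⟩ - 0.9054i|1⟩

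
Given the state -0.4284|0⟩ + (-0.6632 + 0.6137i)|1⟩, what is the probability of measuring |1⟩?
0.8165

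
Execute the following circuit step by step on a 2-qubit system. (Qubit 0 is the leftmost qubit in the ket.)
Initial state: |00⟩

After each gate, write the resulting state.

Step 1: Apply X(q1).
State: |01⟩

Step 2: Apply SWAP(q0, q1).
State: |10⟩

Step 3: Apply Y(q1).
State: i|11⟩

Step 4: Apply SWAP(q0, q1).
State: i|11⟩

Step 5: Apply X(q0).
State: i|01⟩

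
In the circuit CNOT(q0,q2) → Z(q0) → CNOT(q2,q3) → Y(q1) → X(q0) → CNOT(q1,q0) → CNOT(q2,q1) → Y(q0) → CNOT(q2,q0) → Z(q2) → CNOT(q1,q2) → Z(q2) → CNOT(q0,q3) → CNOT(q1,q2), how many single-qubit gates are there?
6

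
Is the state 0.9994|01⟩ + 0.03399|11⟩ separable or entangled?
Separable

Writing the state as a|00⟩ + b|01⟩ + c|10⟩ + d|11⟩, it is a product state iff ad − bc = 0.
Here (a, b, c, d) = (0, 0.9994, 0, 0.03399): ad − bc = (0)(0.03399) − (0.9994)(0) = 0, so the state is separable.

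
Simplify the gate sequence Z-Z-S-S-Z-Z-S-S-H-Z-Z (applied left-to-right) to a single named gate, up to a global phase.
H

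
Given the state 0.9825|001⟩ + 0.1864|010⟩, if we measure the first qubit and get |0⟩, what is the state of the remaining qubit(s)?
0.9825|01⟩ + 0.1864|10⟩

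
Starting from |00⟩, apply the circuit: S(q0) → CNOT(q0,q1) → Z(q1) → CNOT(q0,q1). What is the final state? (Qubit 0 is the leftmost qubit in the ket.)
|00⟩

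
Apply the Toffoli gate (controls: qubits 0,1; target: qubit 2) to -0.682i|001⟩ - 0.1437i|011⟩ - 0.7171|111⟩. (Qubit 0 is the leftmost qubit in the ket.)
-0.682i|001⟩ - 0.1437i|011⟩ - 0.7171|110⟩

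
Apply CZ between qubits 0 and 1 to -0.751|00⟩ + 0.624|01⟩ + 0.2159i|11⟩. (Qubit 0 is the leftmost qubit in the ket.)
-0.751|00⟩ + 0.624|01⟩ - 0.2159i|11⟩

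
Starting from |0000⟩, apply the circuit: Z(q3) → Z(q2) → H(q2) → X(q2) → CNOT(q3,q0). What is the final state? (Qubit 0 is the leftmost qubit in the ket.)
1/√2|0000⟩ + 1/√2|0010⟩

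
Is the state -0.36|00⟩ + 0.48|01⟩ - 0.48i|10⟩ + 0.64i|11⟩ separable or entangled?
Separable

Writing the state as a|00⟩ + b|01⟩ + c|10⟩ + d|11⟩, it is a product state iff ad − bc = 0.
Here (a, b, c, d) = (-0.36, 0.48, -0.48i, 0.64i): ad − bc = (-0.36)(0.64i) − (0.48)(-0.48i) = 0, so the state is separable.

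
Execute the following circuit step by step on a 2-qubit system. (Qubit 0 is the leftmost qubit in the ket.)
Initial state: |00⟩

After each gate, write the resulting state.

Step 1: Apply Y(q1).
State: i|01⟩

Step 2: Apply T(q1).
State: (-1/√2 + (1/√2)i)|01⟩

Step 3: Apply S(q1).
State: (-1/√2 - (1/√2)i)|01⟩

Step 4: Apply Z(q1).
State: (1/√2 + (1/√2)i)|01⟩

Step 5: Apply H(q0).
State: (1/2 + (1/2)i)|01⟩ + (1/2 + (1/2)i)|11⟩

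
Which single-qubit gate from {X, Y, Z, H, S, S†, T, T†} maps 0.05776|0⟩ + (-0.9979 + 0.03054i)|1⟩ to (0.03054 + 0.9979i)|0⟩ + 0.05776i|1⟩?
Y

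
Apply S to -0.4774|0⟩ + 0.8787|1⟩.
-0.4774|0⟩ + 0.8787i|1⟩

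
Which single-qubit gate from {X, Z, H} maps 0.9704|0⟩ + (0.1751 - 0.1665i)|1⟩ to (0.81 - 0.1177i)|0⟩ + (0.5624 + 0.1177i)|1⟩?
H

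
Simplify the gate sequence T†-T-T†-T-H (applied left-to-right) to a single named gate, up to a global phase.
H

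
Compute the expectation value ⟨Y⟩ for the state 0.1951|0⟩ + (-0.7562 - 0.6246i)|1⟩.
-0.2437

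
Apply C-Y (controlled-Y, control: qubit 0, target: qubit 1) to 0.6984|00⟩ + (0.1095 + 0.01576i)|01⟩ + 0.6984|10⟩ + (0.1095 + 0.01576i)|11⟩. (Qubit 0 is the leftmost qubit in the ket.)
0.6984|00⟩ + (0.1095 + 0.01576i)|01⟩ + (0.01576 - 0.1095i)|10⟩ + 0.6984i|11⟩

C-Y leaves the control-|0⟩ kets |00⟩, |01⟩ unchanged and applies Y to qubit 1 on the control-|1⟩ pair (|10⟩, |11⟩).
Y = [[0, -i], [i, 0]].
With a = amp(|10⟩) = 0.6984 and b = amp(|11⟩) = (0.1095 + 0.01576i):
new amp(|10⟩) = (-i)·b = (0.01576 - 0.1095i)
new amp(|11⟩) = (i)·a = 0.6984i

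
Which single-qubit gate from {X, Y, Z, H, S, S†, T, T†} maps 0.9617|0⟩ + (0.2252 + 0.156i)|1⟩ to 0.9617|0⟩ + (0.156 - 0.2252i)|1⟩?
S†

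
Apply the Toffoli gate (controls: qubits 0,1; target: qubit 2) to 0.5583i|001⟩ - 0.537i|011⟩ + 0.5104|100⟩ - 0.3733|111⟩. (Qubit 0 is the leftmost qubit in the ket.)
0.5583i|001⟩ - 0.537i|011⟩ + 0.5104|100⟩ - 0.3733|110⟩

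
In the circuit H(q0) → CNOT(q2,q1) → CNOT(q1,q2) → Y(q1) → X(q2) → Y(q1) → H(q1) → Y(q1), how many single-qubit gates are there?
6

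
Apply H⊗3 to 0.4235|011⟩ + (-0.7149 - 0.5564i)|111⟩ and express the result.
(-0.103 - 0.1967i)|000⟩ + (0.103 + 0.1967i)|001⟩ + (0.103 + 0.1967i)|010⟩ + (-0.103 - 0.1967i)|011⟩ + (0.4025 + 0.1967i)|100⟩ + (-0.4025 - 0.1967i)|101⟩ + (-0.4025 - 0.1967i)|110⟩ + (0.4025 + 0.1967i)|111⟩

H⊗3 gives amp(|y⟩) = (1/2√2) Σ_x (−1)^(x·y) amp(|x⟩), where x·y is the number of positions in which both x and y have a 1.
|000⟩: (0.4235 + (-0.7149 - 0.5564i))/(2√2) = (-0.103 - 0.1967i)
|001⟩: (-0.4235 - (-0.7149 - 0.5564i))/(2√2) = (0.103 + 0.1967i)
|010⟩: (-0.4235 - (-0.7149 - 0.5564i))/(2√2) = (0.103 + 0.1967i)
|011⟩: (0.4235 + (-0.7149 - 0.5564i))/(2√2) = (-0.103 - 0.1967i)
|100⟩: (0.4235 - (-0.7149 - 0.5564i))/(2√2) = (0.4025 + 0.1967i)
|101⟩: (-0.4235 + (-0.7149 - 0.5564i))/(2√2) = (-0.4025 - 0.1967i)
|110⟩: (-0.4235 + (-0.7149 - 0.5564i))/(2√2) = (-0.4025 - 0.1967i)
|111⟩: (0.4235 - (-0.7149 - 0.5564i))/(2√2) = (0.4025 + 0.1967i)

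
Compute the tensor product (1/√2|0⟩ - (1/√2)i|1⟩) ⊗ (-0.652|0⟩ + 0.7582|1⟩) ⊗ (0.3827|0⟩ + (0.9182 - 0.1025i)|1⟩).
-0.1764|000⟩ + (-0.4233 + 0.04726i)|001⟩ + 0.2052|010⟩ + (0.4923 - 0.05495i)|011⟩ + 0.1764i|100⟩ + (0.04726 + 0.4233i)|101⟩ - 0.2052i|110⟩ + (-0.05495 - 0.4923i)|111⟩

amp(|b₁b₂…⟩) = product of the factor amplitudes for bits b₁, b₂, …; only kets whose every factor amplitude is nonzero survive.
|000⟩: (1/√2)(-0.652)(0.3827) = -0.1764
|001⟩: (1/√2)(-0.652)(0.9182 - 0.1025i) = (-0.4233 + 0.04726i)
|010⟩: (1/√2)(0.7582)(0.3827) = 0.2052
|011⟩: (1/√2)(0.7582)(0.9182 - 0.1025i) = (0.4923 - 0.05495i)
|100⟩: (-(1/√2)i)(-0.652)(0.3827) = 0.1764i
|101⟩: (-(1/√2)i)(-0.652)(0.9182 - 0.1025i) = (0.04726 + 0.4233i)
|110⟩: (-(1/√2)i)(0.7582)(0.3827) = -0.2052i
|111⟩: (-(1/√2)i)(0.7582)(0.9182 - 0.1025i) = (-0.05495 - 0.4923i)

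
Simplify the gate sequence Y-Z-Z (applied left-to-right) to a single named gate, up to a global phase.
Y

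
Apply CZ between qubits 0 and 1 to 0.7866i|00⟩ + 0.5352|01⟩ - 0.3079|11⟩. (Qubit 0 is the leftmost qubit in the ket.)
0.7866i|00⟩ + 0.5352|01⟩ + 0.3079|11⟩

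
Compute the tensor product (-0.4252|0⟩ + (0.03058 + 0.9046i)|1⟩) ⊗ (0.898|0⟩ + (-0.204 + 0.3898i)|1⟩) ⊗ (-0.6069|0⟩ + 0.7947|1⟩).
0.2317|000⟩ - 0.3034|001⟩ + (-0.05264 + 0.1006i)|010⟩ + (0.06893 - 0.1317i)|011⟩ + (-0.01667 - 0.493i)|100⟩ + (0.02182 + 0.6456i)|101⟩ + (0.2178 + 0.1048i)|110⟩ + (-0.2852 - 0.1372i)|111⟩

amp(|b₁b₂…⟩) = product of the factor amplitudes for bits b₁, b₂, …; only kets whose every factor amplitude is nonzero survive.
|000⟩: (-0.4252)(0.898)(-0.6069) = 0.2317
|001⟩: (-0.4252)(0.898)(0.7947) = -0.3034
|010⟩: (-0.4252)(-0.204 + 0.3898i)(-0.6069) = (-0.05264 + 0.1006i)
|011⟩: (-0.4252)(-0.204 + 0.3898i)(0.7947) = (0.06893 - 0.1317i)
|100⟩: (0.03058 + 0.9046i)(0.898)(-0.6069) = (-0.01667 - 0.493i)
|101⟩: (0.03058 + 0.9046i)(0.898)(0.7947) = (0.02182 + 0.6456i)
|110⟩: (0.03058 + 0.9046i)(-0.204 + 0.3898i)(-0.6069) = (0.2178 + 0.1048i)
|111⟩: (0.03058 + 0.9046i)(-0.204 + 0.3898i)(0.7947) = (-0.2852 - 0.1372i)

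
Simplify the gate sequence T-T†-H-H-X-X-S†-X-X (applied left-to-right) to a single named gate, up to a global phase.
S†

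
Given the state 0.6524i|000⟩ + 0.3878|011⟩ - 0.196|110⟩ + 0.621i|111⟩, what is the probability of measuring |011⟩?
0.1504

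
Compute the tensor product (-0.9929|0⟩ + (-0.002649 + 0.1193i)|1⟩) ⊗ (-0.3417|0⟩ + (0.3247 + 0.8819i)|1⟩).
0.3393|00⟩ + (-0.3224 - 0.8756i)|01⟩ + (0.0009052 - 0.04076i)|10⟩ + (-0.1061 + 0.0364i)|11⟩

amp(|b₁b₂…⟩) = product of the factor amplitudes for bits b₁, b₂, …; only kets whose every factor amplitude is nonzero survive.
|00⟩: (-0.9929)(-0.3417) = 0.3393
|01⟩: (-0.9929)(0.3247 + 0.8819i) = (-0.3224 - 0.8756i)
|10⟩: (-0.002649 + 0.1193i)(-0.3417) = (0.0009052 - 0.04076i)
|11⟩: (-0.002649 + 0.1193i)(0.3247 + 0.8819i) = (-0.1061 + 0.0364i)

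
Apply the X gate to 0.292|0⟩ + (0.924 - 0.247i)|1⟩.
(0.924 - 0.247i)|0⟩ + 0.292|1⟩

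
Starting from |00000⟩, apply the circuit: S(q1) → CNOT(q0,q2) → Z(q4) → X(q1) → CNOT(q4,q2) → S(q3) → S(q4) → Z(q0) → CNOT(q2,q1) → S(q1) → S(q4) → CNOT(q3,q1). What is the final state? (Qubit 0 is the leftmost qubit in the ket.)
i|01000⟩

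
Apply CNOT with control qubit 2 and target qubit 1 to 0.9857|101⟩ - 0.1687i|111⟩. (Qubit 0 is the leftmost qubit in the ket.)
-0.1687i|101⟩ + 0.9857|111⟩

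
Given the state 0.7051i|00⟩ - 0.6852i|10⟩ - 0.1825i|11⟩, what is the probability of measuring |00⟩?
0.4972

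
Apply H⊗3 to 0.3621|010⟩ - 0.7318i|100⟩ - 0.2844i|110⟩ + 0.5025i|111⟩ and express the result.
(0.128 - 0.1816i)|000⟩ + (0.128 - 0.5369i)|001⟩ + (-0.128 - 0.3358i)|010⟩ + (-0.128 + 0.01948i)|011⟩ + (0.128 + 0.1816i)|100⟩ + (0.128 + 0.5369i)|101⟩ + (-0.128 + 0.3358i)|110⟩ + (-0.128 - 0.01948i)|111⟩

H⊗3 gives amp(|y⟩) = (1/2√2) Σ_x (−1)^(x·y) amp(|x⟩), where x·y is the number of positions in which both x and y have a 1.
|000⟩: (0.3621 - 0.7318i - 0.2844i + 0.5025i)/(2√2) = (0.128 - 0.1816i)
|001⟩: (0.3621 - 0.7318i - 0.2844i - 0.5025i)/(2√2) = (0.128 - 0.5369i)
|010⟩: (-0.3621 - 0.7318i + 0.2844i - 0.5025i)/(2√2) = (-0.128 - 0.3358i)
|011⟩: (-0.3621 - 0.7318i + 0.2844i + 0.5025i)/(2√2) = (-0.128 + 0.01948i)
|100⟩: (0.3621 + 0.7318i + 0.2844i - 0.5025i)/(2√2) = (0.128 + 0.1816i)
|101⟩: (0.3621 + 0.7318i + 0.2844i + 0.5025i)/(2√2) = (0.128 + 0.5369i)
|110⟩: (-0.3621 + 0.7318i - 0.2844i + 0.5025i)/(2√2) = (-0.128 + 0.3358i)
|111⟩: (-0.3621 + 0.7318i - 0.2844i - 0.5025i)/(2√2) = (-0.128 - 0.01948i)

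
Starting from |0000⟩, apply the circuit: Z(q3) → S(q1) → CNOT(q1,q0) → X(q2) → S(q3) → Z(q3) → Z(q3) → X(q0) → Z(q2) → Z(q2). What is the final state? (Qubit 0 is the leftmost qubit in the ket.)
|1010⟩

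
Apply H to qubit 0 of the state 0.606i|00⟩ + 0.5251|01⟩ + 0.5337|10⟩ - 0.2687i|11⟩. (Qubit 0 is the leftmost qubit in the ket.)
(0.3774 + 0.4285i)|00⟩ + (0.3713 - 0.19i)|01⟩ + (-0.3774 + 0.4285i)|10⟩ + (0.3713 + 0.19i)|11⟩

H on qubit 0 mixes each pair of kets that differ only in qubit 0: amplitudes (a, b) of (|…0…⟩, |…1…⟩) become ((a + b)/√2, (a − b)/√2). Kets absent from the input have amplitude 0.
(|00⟩, |10⟩): (a, b) = (0.606i, 0.5337) → ((0.3774 + 0.4285i), (-0.3774 + 0.4285i))
(|01⟩, |11⟩): (a, b) = (0.5251, -0.2687i) → ((0.3713 - 0.19i), (0.3713 + 0.19i))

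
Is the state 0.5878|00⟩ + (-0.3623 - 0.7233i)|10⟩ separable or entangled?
Separable

Writing the state as a|00⟩ + b|01⟩ + c|10⟩ + d|11⟩, it is a product state iff ad − bc = 0.
Here (a, b, c, d) = (0.5878, 0, (-0.3623 - 0.7233i), 0): ad − bc = (0.5878)(0) − (0)(-0.3623 - 0.7233i) = 0, so the state is separable.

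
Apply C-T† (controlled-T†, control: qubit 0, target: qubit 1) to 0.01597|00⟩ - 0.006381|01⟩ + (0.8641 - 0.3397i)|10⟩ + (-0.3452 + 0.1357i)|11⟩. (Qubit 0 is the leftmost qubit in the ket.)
0.01597|00⟩ - 0.006381|01⟩ + (0.8641 - 0.3397i)|10⟩ + (-0.1481 + 0.34i)|11⟩

C-T† leaves the control-|0⟩ kets |00⟩, |01⟩ unchanged and applies T† to qubit 1 on the control-|1⟩ pair (|10⟩, |11⟩).
T† = [[1, 0], [0, (1/√2 - (1/√2)i)]].
With a = amp(|10⟩) = (0.8641 - 0.3397i) and b = amp(|11⟩) = (-0.3452 + 0.1357i):
new amp(|10⟩) = (1)·a = (0.8641 - 0.3397i)
new amp(|11⟩) = (1/√2 - (1/√2)i)·b = (-0.1481 + 0.34i)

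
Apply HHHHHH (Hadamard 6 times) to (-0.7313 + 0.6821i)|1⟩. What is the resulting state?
(-0.7313 + 0.6821i)|1⟩

H² = I, so an even number of Hadamards cancels: H^6 = I and the state is unchanged.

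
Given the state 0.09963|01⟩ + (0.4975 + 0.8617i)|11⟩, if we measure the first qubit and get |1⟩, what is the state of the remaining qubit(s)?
(0.5 + 0.866i)|1⟩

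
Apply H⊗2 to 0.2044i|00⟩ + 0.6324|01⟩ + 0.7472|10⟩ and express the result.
(0.6898 + 0.1022i)|00⟩ + (0.0574 + 0.1022i)|01⟩ + (-0.0574 + 0.1022i)|10⟩ + (-0.6898 + 0.1022i)|11⟩

H⊗2 gives amp(|y⟩) = (1/2) Σ_x (−1)^(x·y) amp(|x⟩), where x·y is the number of positions in which both x and y have a 1.
|00⟩: (0.2044i + 0.6324 + 0.7472)/2 = (0.6898 + 0.1022i)
|01⟩: (0.2044i - 0.6324 + 0.7472)/2 = (0.0574 + 0.1022i)
|10⟩: (0.2044i + 0.6324 - 0.7472)/2 = (-0.0574 + 0.1022i)
|11⟩: (0.2044i - 0.6324 - 0.7472)/2 = (-0.6898 + 0.1022i)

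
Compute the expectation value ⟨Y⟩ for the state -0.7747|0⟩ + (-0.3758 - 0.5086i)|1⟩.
0.788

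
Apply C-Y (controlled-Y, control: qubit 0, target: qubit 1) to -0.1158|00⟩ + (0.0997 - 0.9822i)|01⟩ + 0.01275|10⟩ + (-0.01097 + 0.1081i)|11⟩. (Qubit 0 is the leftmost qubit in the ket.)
-0.1158|00⟩ + (0.0997 - 0.9822i)|01⟩ + (0.1081 + 0.01097i)|10⟩ + 0.01275i|11⟩

C-Y leaves the control-|0⟩ kets |00⟩, |01⟩ unchanged and applies Y to qubit 1 on the control-|1⟩ pair (|10⟩, |11⟩).
Y = [[0, -i], [i, 0]].
With a = amp(|10⟩) = 0.01275 and b = amp(|11⟩) = (-0.01097 + 0.1081i):
new amp(|10⟩) = (-i)·b = (0.1081 + 0.01097i)
new amp(|11⟩) = (i)·a = 0.01275i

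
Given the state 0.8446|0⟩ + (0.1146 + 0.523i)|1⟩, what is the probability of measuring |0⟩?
0.7133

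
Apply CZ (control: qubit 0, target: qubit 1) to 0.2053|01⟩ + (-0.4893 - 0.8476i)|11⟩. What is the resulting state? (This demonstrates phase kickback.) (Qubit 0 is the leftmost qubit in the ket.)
0.2053|01⟩ + (0.4893 + 0.8476i)|11⟩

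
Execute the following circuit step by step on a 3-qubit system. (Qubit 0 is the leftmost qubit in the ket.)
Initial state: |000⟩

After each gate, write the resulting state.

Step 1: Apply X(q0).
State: |100⟩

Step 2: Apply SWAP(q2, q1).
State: |100⟩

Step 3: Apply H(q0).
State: 1/√2|000⟩ - 1/√2|100⟩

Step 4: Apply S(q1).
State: 1/√2|000⟩ - 1/√2|100⟩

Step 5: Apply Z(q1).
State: 1/√2|000⟩ - 1/√2|100⟩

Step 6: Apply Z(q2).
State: 1/√2|000⟩ - 1/√2|100⟩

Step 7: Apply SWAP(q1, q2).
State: 1/√2|000⟩ - 1/√2|100⟩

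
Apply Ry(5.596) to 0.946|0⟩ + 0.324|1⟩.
-0.9999|0⟩ + 0.01362|1⟩

Ry(5.596) = [[cos(θ/2), −sin(θ/2)], [sin(θ/2), cos(θ/2)]]; θ = 5.596, cos(θ/2) ≈ -0.94155, sin(θ/2) ≈ 0.336872.
With a = amp(|0⟩) = 0.946 and b = amp(|1⟩) = 0.324:
new amp(|0⟩) = (-0.94155)·a + (-0.336872)·b = -0.9999
new amp(|1⟩) = (0.336872)·a + (-0.94155)·b = 0.01362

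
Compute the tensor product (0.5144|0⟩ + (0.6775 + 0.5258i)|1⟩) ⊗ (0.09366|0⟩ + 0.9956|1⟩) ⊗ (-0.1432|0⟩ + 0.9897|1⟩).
-0.006899|000⟩ + 0.04768|001⟩ - 0.07334|010⟩ + 0.5069|011⟩ + (-0.009087 - 0.007052i)|100⟩ + (0.0628 + 0.04874i)|101⟩ + (-0.09659 - 0.07496i)|110⟩ + (0.6676 + 0.5181i)|111⟩

amp(|b₁b₂…⟩) = product of the factor amplitudes for bits b₁, b₂, …; only kets whose every factor amplitude is nonzero survive.
|000⟩: (0.5144)(0.09366)(-0.1432) = -0.006899
|001⟩: (0.5144)(0.09366)(0.9897) = 0.04768
|010⟩: (0.5144)(0.9956)(-0.1432) = -0.07334
|011⟩: (0.5144)(0.9956)(0.9897) = 0.5069
|100⟩: (0.6775 + 0.5258i)(0.09366)(-0.1432) = (-0.009087 - 0.007052i)
|101⟩: (0.6775 + 0.5258i)(0.09366)(0.9897) = (0.0628 + 0.04874i)
|110⟩: (0.6775 + 0.5258i)(0.9956)(-0.1432) = (-0.09659 - 0.07496i)
|111⟩: (0.6775 + 0.5258i)(0.9956)(0.9897) = (0.6676 + 0.5181i)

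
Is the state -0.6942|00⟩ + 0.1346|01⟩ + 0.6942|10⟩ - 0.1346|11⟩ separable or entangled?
Separable

Writing the state as a|00⟩ + b|01⟩ + c|10⟩ + d|11⟩, it is a product state iff ad − bc = 0.
Here (a, b, c, d) = (-0.6942, 0.1346, 0.6942, -0.1346): ad − bc = (-0.6942)(-0.1346) − (0.1346)(0.6942) = 0, so the state is separable.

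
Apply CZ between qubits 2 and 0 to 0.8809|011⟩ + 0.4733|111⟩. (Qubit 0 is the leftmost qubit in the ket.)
0.8809|011⟩ - 0.4733|111⟩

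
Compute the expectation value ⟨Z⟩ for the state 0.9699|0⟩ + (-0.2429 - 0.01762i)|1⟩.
0.8814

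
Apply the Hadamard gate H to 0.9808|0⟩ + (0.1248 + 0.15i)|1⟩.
(0.7818 + 0.1061i)|0⟩ + (0.6053 - 0.1061i)|1⟩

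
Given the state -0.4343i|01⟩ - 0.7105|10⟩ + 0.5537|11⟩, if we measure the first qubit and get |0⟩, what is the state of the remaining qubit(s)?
-i|1⟩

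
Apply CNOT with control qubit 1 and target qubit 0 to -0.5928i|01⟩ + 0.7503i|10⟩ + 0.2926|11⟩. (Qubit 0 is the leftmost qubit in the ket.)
0.2926|01⟩ + 0.7503i|10⟩ - 0.5928i|11⟩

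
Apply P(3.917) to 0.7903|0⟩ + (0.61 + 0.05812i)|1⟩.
0.7903|0⟩ + (-0.3949 - 0.4685i)|1⟩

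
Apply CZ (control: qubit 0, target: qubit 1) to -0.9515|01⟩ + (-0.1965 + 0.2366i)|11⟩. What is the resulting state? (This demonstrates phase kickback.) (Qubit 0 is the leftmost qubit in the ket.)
-0.9515|01⟩ + (0.1965 - 0.2366i)|11⟩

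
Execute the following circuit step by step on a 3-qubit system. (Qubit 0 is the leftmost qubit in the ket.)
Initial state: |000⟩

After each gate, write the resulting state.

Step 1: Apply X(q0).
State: |100⟩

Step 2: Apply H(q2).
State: 1/√2|100⟩ + 1/√2|101⟩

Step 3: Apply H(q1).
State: 1/2|100⟩ + 1/2|101⟩ + 1/2|110⟩ + 1/2|111⟩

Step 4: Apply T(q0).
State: (1/√8 + (1/√8)i)|100⟩ + (1/√8 + (1/√8)i)|101⟩ + (1/√8 + (1/√8)i)|110⟩ + (1/√8 + (1/√8)i)|111⟩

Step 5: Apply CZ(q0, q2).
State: (1/√8 + (1/√8)i)|100⟩ + (-1/√8 - (1/√8)i)|101⟩ + (1/√8 + (1/√8)i)|110⟩ + (-1/√8 - (1/√8)i)|111⟩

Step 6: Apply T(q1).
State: (1/√8 + (1/√8)i)|100⟩ + (-1/√8 - (1/√8)i)|101⟩ + (1/2)i|110⟩ - (1/2)i|111⟩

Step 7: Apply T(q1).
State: (1/√8 + (1/√8)i)|100⟩ + (-1/√8 - (1/√8)i)|101⟩ + (-1/√8 + (1/√8)i)|110⟩ + (1/√8 - (1/√8)i)|111⟩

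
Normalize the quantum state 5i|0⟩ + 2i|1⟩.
0.9285i|0⟩ + 0.3714i|1⟩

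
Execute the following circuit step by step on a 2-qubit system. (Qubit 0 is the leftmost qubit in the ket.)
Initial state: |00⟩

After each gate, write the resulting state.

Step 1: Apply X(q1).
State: |01⟩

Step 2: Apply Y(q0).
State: i|11⟩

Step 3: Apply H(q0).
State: (1/√2)i|01⟩ - (1/√2)i|11⟩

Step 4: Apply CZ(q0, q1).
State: (1/√2)i|01⟩ + (1/√2)i|11⟩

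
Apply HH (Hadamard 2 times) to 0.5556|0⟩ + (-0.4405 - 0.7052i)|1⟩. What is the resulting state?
0.5556|0⟩ + (-0.4405 - 0.7052i)|1⟩

H² = I, so an even number of Hadamards cancels: H^2 = I and the state is unchanged.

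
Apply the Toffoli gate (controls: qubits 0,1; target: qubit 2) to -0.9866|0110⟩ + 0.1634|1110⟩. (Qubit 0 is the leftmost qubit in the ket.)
-0.9866|0110⟩ + 0.1634|1100⟩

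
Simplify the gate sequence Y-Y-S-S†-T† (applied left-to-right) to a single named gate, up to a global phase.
T†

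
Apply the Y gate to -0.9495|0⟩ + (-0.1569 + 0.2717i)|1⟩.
(0.2717 + 0.1569i)|0⟩ - 0.9495i|1⟩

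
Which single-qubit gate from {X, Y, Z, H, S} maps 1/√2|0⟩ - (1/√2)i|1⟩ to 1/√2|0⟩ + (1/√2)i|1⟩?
Z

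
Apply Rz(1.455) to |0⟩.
(0.7468 - 0.665i)|0⟩

Rz(1.455) = [[e^(−iθ/2), 0], [0, e^(iθ/2)]] with e^(±iθ/2) = cos(θ/2) ± i·sin(θ/2); θ = 1.455, cos(θ/2) ≈ 0.746839, sin(θ/2) ≈ 0.665005.
With a = amp(|0⟩) = 1 and b = amp(|1⟩) = 0:
new amp(|0⟩) = (0.746839 - 0.665005i)·a = (0.7468 - 0.665i)
new amp(|1⟩) = (0.746839 + 0.665005i)·b = 0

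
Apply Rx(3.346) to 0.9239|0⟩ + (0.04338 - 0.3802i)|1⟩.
(-0.4725 - 0.04315i)|0⟩ + (-0.004426 - 0.8803i)|1⟩

Rx(3.346) = [[cos(θ/2), −i·sin(θ/2)], [−i·sin(θ/2), cos(θ/2)]]; θ = 3.346, cos(θ/2) ≈ -0.102026, sin(θ/2) ≈ 0.994782.
With a = amp(|0⟩) = 0.9239 and b = amp(|1⟩) = (0.04338 - 0.3802i):
new amp(|0⟩) = (-0.102026)·a + (-0.994782i)·b = (-0.4725 - 0.04315i)
new amp(|1⟩) = (-0.994782i)·a + (-0.102026)·b = (-0.004426 - 0.8803i)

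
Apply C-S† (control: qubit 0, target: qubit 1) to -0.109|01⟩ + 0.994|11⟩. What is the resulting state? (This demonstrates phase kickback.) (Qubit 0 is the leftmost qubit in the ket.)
-0.109|01⟩ - 0.994i|11⟩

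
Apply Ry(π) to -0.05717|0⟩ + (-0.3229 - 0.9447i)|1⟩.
(0.3229 + 0.9447i)|0⟩ - 0.05717|1⟩

Ry(π) = [[cos(θ/2), −sin(θ/2)], [sin(θ/2), cos(θ/2)]]; θ = π, cos(θ/2) ≈ 0, sin(θ/2) ≈ 1.
With a = amp(|0⟩) = -0.05717 and b = amp(|1⟩) = (-0.3229 - 0.9447i):
new amp(|0⟩) = (-1)·b = (0.3229 + 0.9447i)
new amp(|1⟩) = (1)·a = -0.05717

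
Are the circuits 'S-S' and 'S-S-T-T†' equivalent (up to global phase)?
Yes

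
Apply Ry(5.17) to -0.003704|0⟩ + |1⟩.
-0.5252|0⟩ - 0.851|1⟩

Ry(5.17) = [[cos(θ/2), −sin(θ/2)], [sin(θ/2), cos(θ/2)]]; θ = 5.17, cos(θ/2) ≈ -0.84906, sin(θ/2) ≈ 0.528296.
With a = amp(|0⟩) = -0.003704 and b = amp(|1⟩) = 1:
new amp(|0⟩) = (-0.84906)·a + (-0.528296)·b = -0.5252
new amp(|1⟩) = (0.528296)·a + (-0.84906)·b = -0.851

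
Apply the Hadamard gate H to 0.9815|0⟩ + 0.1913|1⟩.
0.8293|0⟩ + 0.5588|1⟩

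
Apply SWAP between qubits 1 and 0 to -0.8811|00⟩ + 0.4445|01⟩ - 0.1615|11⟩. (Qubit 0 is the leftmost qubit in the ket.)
-0.8811|00⟩ + 0.4445|10⟩ - 0.1615|11⟩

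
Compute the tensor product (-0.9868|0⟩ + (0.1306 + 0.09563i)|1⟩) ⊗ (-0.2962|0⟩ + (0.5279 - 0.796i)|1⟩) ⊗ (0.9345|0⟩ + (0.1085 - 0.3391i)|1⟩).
0.2731|000⟩ + (0.03171 - 0.09912i)|001⟩ + (-0.4868 + 0.734i)|010⟩ + (0.2098 + 0.2619i)|011⟩ + (-0.03615 - 0.02647i)|100⟩ + (-0.0138 + 0.01004i)|101⟩ + (0.1356 - 0.04997i)|110⟩ + (-0.002394 - 0.05499i)|111⟩

amp(|b₁b₂…⟩) = product of the factor amplitudes for bits b₁, b₂, …; only kets whose every factor amplitude is nonzero survive.
|000⟩: (-0.9868)(-0.2962)(0.9345) = 0.2731
|001⟩: (-0.9868)(-0.2962)(0.1085 - 0.3391i) = (0.03171 - 0.09912i)
|010⟩: (-0.9868)(0.5279 - 0.796i)(0.9345) = (-0.4868 + 0.734i)
|011⟩: (-0.9868)(0.5279 - 0.796i)(0.1085 - 0.3391i) = (0.2098 + 0.2619i)
|100⟩: (0.1306 + 0.09563i)(-0.2962)(0.9345) = (-0.03615 - 0.02647i)
|101⟩: (0.1306 + 0.09563i)(-0.2962)(0.1085 - 0.3391i) = (-0.0138 + 0.01004i)
|110⟩: (0.1306 + 0.09563i)(0.5279 - 0.796i)(0.9345) = (0.1356 - 0.04997i)
|111⟩: (0.1306 + 0.09563i)(0.5279 - 0.796i)(0.1085 - 0.3391i) = (-0.002394 - 0.05499i)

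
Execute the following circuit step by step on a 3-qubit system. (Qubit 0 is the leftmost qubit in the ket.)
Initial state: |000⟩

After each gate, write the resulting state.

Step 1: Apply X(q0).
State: |100⟩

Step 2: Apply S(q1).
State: |100⟩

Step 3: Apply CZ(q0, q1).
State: |100⟩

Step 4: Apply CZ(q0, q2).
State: |100⟩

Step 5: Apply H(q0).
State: 1/√2|000⟩ - 1/√2|100⟩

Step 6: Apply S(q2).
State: 1/√2|000⟩ - 1/√2|100⟩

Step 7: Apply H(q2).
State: 1/2|000⟩ + 1/2|001⟩ - 1/2|100⟩ - 1/2|101⟩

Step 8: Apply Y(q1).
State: (1/2)i|010⟩ + (1/2)i|011⟩ - (1/2)i|110⟩ - (1/2)i|111⟩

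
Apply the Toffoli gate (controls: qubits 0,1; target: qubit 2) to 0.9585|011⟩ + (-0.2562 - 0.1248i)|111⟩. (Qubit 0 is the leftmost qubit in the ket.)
0.9585|011⟩ + (-0.2562 - 0.1248i)|110⟩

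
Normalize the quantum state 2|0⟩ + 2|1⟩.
1/√2|0⟩ + 1/√2|1⟩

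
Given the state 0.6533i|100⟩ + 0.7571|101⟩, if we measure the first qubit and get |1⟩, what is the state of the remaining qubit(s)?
0.6533i|00⟩ + 0.7571|01⟩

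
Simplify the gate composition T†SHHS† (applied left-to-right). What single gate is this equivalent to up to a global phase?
T†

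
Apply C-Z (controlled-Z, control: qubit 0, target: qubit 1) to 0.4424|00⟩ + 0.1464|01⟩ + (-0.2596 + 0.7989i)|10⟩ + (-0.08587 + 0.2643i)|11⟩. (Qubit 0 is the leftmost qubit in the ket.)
0.4424|00⟩ + 0.1464|01⟩ + (-0.2596 + 0.7989i)|10⟩ + (0.08587 - 0.2643i)|11⟩

C-Z leaves the control-|0⟩ kets |00⟩, |01⟩ unchanged and applies Z to qubit 1 on the control-|1⟩ pair (|10⟩, |11⟩).
Z = [[1, 0], [0, -1]].
With a = amp(|10⟩) = (-0.2596 + 0.7989i) and b = amp(|11⟩) = (-0.08587 + 0.2643i):
new amp(|10⟩) = (1)·a = (-0.2596 + 0.7989i)
new amp(|11⟩) = (-1)·b = (0.08587 - 0.2643i)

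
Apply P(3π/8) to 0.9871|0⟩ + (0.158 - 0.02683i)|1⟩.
0.9871|0⟩ + (0.08525 + 0.1357i)|1⟩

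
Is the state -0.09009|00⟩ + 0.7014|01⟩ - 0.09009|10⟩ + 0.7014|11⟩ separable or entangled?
Separable

Writing the state as a|00⟩ + b|01⟩ + c|10⟩ + d|11⟩, it is a product state iff ad − bc = 0.
Here (a, b, c, d) = (-0.09009, 0.7014, -0.09009, 0.7014): ad − bc = (-0.09009)(0.7014) − (0.7014)(-0.09009) = 0, so the state is separable.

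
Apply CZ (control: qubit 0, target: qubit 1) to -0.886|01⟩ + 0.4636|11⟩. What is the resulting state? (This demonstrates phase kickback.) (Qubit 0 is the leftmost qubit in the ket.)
-0.886|01⟩ - 0.4636|11⟩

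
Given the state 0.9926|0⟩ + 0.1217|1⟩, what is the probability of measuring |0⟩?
0.9853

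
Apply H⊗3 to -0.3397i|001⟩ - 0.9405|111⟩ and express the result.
(-0.3325 - 0.1201i)|000⟩ + (0.3325 + 0.1201i)|001⟩ + (0.3325 - 0.1201i)|010⟩ + (-0.3325 + 0.1201i)|011⟩ + (0.3325 - 0.1201i)|100⟩ + (-0.3325 + 0.1201i)|101⟩ + (-0.3325 - 0.1201i)|110⟩ + (0.3325 + 0.1201i)|111⟩

H⊗3 gives amp(|y⟩) = (1/2√2) Σ_x (−1)^(x·y) amp(|x⟩), where x·y is the number of positions in which both x and y have a 1.
|000⟩: (-0.3397i - 0.9405)/(2√2) = (-0.3325 - 0.1201i)
|001⟩: (0.3397i + 0.9405)/(2√2) = (0.3325 + 0.1201i)
|010⟩: (-0.3397i + 0.9405)/(2√2) = (0.3325 - 0.1201i)
|011⟩: (0.3397i - 0.9405)/(2√2) = (-0.3325 + 0.1201i)
|100⟩: (-0.3397i + 0.9405)/(2√2) = (0.3325 - 0.1201i)
|101⟩: (0.3397i - 0.9405)/(2√2) = (-0.3325 + 0.1201i)
|110⟩: (-0.3397i - 0.9405)/(2√2) = (-0.3325 - 0.1201i)
|111⟩: (0.3397i + 0.9405)/(2√2) = (0.3325 + 0.1201i)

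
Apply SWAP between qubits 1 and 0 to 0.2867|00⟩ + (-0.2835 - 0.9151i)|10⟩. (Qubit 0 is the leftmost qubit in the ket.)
0.2867|00⟩ + (-0.2835 - 0.9151i)|01⟩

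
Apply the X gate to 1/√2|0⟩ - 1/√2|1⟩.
-1/√2|0⟩ + 1/√2|1⟩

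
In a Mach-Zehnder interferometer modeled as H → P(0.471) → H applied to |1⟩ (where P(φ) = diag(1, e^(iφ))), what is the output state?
(0.05444 - 0.2269i)|0⟩ + (0.9456 + 0.2269i)|1⟩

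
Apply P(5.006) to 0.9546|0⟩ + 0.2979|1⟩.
0.9546|0⟩ + (0.08622 - 0.2852i)|1⟩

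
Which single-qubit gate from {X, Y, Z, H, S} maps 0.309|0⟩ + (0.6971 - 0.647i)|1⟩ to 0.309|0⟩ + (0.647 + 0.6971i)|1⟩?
S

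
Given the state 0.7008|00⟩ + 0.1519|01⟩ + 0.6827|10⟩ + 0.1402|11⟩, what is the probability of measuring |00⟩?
0.4911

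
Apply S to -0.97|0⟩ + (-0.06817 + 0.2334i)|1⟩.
-0.97|0⟩ + (-0.2334 - 0.06817i)|1⟩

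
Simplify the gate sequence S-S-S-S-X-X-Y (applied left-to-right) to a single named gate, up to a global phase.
Y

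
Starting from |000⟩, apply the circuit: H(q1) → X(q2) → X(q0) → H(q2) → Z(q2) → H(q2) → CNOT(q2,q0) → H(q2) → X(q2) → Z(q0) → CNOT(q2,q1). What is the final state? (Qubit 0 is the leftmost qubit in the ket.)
-1/2|100⟩ - 1/2|101⟩ - 1/2|110⟩ - 1/2|111⟩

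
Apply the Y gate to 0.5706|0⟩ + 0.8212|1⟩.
-0.8212i|0⟩ + 0.5706i|1⟩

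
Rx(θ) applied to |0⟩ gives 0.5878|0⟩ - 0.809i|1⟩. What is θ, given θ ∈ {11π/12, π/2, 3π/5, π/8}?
3π/5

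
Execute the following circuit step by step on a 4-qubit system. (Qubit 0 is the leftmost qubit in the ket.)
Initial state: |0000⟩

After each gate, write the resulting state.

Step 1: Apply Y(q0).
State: i|1000⟩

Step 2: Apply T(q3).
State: i|1000⟩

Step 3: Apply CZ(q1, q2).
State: i|1000⟩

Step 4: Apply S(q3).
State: i|1000⟩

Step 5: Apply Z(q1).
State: i|1000⟩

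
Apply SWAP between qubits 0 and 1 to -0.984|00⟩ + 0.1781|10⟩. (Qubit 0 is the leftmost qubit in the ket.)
-0.984|00⟩ + 0.1781|01⟩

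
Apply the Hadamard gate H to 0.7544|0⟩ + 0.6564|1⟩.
0.9976|0⟩ + 0.0693|1⟩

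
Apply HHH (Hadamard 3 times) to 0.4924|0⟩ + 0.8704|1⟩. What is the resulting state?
0.9636|0⟩ - 0.2673|1⟩

H² = I, so H^3 = H: a single Hadamard. With (a, b) = (0.4924, 0.8704), H gives ((a + b)/√2, (a − b)/√2) = (0.9636, -0.2673).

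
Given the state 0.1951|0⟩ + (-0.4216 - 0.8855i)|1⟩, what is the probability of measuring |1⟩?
0.9619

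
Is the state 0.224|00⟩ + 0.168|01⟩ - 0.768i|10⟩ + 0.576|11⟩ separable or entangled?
Entangled

Writing the state as a|00⟩ + b|01⟩ + c|10⟩ + d|11⟩, it is a product state iff ad − bc = 0.
Here (a, b, c, d) = (0.224, 0.168, -0.768i, 0.576): ad − bc = (0.224)(0.576) − (0.168)(-0.768i) = (0.129 + 0.129i) ≠ 0, so the state is entangled.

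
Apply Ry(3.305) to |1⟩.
-0.9967|0⟩ - 0.08161|1⟩

Ry(3.305) = [[cos(θ/2), −sin(θ/2)], [sin(θ/2), cos(θ/2)]]; θ = 3.305, cos(θ/2) ≈ -0.0816128, sin(θ/2) ≈ 0.996664.
With a = amp(|0⟩) = 0 and b = amp(|1⟩) = 1:
new amp(|0⟩) = (-0.0816128)·a + (-0.996664)·b = -0.9967
new amp(|1⟩) = (0.996664)·a + (-0.0816128)·b = -0.08161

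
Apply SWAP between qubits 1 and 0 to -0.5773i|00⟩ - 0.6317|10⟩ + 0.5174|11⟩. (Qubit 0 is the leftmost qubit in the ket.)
-0.5773i|00⟩ - 0.6317|01⟩ + 0.5174|11⟩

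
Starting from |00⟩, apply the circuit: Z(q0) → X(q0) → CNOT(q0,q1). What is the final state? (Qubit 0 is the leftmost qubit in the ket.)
|11⟩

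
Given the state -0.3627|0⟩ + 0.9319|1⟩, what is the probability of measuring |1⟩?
0.8684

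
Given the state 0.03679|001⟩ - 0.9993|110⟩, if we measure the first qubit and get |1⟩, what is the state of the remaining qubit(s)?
-|10⟩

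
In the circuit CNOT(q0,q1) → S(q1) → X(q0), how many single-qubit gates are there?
2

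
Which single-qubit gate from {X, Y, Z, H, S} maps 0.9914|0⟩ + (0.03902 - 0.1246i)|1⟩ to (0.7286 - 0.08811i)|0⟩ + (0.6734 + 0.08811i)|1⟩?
H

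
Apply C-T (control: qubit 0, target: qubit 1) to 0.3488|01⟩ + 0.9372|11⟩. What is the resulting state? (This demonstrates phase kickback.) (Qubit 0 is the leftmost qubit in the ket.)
0.3488|01⟩ + (0.6627 + 0.6627i)|11⟩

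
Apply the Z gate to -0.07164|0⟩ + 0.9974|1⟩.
-0.07164|0⟩ - 0.9974|1⟩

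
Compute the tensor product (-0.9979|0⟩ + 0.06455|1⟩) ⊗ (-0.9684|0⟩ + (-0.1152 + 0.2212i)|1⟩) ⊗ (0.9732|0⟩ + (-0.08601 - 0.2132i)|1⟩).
0.9405|000⟩ + (-0.08312 - 0.206i)|001⟩ + (0.1119 - 0.2148i)|010⟩ + (-0.05695 - 0.005524i)|011⟩ - 0.06083|100⟩ + (0.005377 + 0.01333i)|101⟩ + (-0.007237 + 0.0139i)|110⟩ + (0.003684 + 0.0003573i)|111⟩

amp(|b₁b₂…⟩) = product of the factor amplitudes for bits b₁, b₂, …; only kets whose every factor amplitude is nonzero survive.
|000⟩: (-0.9979)(-0.9684)(0.9732) = 0.9405
|001⟩: (-0.9979)(-0.9684)(-0.08601 - 0.2132i) = (-0.08312 - 0.206i)
|010⟩: (-0.9979)(-0.1152 + 0.2212i)(0.9732) = (0.1119 - 0.2148i)
|011⟩: (-0.9979)(-0.1152 + 0.2212i)(-0.08601 - 0.2132i) = (-0.05695 - 0.005524i)
|100⟩: (0.06455)(-0.9684)(0.9732) = -0.06083
|101⟩: (0.06455)(-0.9684)(-0.08601 - 0.2132i) = (0.005377 + 0.01333i)
|110⟩: (0.06455)(-0.1152 + 0.2212i)(0.9732) = (-0.007237 + 0.0139i)
|111⟩: (0.06455)(-0.1152 + 0.2212i)(-0.08601 - 0.2132i) = (0.003684 + 0.0003573i)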